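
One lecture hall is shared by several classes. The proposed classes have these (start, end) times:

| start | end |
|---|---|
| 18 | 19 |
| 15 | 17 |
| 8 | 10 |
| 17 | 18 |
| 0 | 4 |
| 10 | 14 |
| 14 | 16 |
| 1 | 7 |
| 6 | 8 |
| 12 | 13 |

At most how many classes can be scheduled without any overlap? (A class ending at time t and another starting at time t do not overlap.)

Order by finish time; keep every interval that doesn't clash with the previous kept one.
By end time: (0,4), (1,7), (6,8), (8,10), (12,13), (10,14), (14,16), (15,17), (17,18), (18,19).
Pick (0,4); next start ≥ 4 → (6,8); next start ≥ 8 → (8,10); next start ≥ 10 → (12,13); next start ≥ 13 → (14,16); next start ≥ 16 → (17,18); next start ≥ 18 → (18,19).
Selected 7 classes.

7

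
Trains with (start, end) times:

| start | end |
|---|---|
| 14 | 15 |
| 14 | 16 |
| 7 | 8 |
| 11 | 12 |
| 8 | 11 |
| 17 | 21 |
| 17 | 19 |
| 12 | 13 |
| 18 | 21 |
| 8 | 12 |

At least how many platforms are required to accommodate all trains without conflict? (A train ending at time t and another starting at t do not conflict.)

3

The answer is the maximum number of intervals overlapping at any instant.
Events (time:±→running): 7:+→1 8:-→0 8:+→1 8:+→2 11:-→1 11:+→2 12:-→1 12:-→0 12:+→1 13:-→0 14:+→1 14:+→2 15:-→1 16:-→0 17:+→1 17:+→2 18:+→3 … peak 3.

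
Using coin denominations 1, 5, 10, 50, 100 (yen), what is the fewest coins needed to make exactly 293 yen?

10

Use the largest denomination that fits, subtract, and repeat.
293 − 2×100→93 − 1×50→43 − 4×10→3 − 3×1→0
Total coins = 2 + 1 + 4 + 3 = 10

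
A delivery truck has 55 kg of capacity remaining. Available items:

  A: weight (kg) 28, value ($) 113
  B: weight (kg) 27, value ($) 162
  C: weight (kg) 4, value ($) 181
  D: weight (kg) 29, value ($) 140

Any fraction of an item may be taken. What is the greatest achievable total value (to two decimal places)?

458.86

Sort by value per unit weight and fill in that order.
Order: C (181/4=45.25) > B (162/27=6.00) > D (140/29=4.83) > A (113/28=4.04)
Fill: take C (4 @ 181) → take B (27 @ 162) → take 24/29 of D → 115.86; 55/55 used.
Total value = 458.86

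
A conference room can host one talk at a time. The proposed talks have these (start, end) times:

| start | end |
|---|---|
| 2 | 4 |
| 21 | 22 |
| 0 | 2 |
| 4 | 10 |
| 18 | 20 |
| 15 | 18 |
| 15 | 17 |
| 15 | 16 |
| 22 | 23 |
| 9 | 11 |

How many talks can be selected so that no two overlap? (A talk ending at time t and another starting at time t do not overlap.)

By end time: (0,2), (2,4), (4,10), (9,11), (15,16), (15,17), (15,18), (18,20), (21,22), (22,23).
Pick (0,2); next start ≥ 2 → (2,4); next start ≥ 4 → (4,10); next start ≥ 10 → (15,16); next start ≥ 16 → (18,20); next start ≥ 20 → (21,22); next start ≥ 22 → (22,23).
Selected 7 talks.

7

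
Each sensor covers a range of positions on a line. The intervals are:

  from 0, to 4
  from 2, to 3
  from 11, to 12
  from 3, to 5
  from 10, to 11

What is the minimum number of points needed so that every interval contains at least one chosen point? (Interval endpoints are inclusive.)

2

Process intervals by earliest right end; each time one isn't hit yet, stab at its right endpoint.
By right end: [2,3]  [0,4]  [3,5]  [10,11]  [11,12]
[2,3] uncovered → point at 3; [10,11] uncovered → point at 11.
Points: 3, 11 (2 total).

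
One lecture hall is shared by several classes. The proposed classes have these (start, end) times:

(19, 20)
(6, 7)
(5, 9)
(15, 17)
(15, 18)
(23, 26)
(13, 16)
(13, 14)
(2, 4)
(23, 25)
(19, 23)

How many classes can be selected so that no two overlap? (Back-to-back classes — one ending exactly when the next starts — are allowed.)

6

By end time: (2,4), (6,7), (5,9), (13,14), (13,16), (15,17), (15,18), (19,20), (19,23), (23,25), (23,26).
Pick (2,4); next start ≥ 4 → (6,7); next start ≥ 7 → (13,14); next start ≥ 14 → (15,17); next start ≥ 17 → (19,20); next start ≥ 20 → (23,25).
Selected 6 classes.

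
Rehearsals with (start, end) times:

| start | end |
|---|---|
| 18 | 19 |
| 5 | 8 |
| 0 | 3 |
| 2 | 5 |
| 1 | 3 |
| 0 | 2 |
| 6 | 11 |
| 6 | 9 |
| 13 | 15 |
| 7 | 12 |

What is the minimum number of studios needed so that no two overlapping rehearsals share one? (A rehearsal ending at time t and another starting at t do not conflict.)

Events (time:±→running): 0:+→1 0:+→2 1:+→3 2:-→2 2:+→3 3:-→2 3:-→1 5:-→0 5:+→1 6:+→2 6:+→3 7:+→4 … peak 4.

4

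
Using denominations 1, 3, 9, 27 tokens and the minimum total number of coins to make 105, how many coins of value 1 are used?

105 − 3×27→24 − 2×9→6 − 2×3→0
Count of 1: 0

0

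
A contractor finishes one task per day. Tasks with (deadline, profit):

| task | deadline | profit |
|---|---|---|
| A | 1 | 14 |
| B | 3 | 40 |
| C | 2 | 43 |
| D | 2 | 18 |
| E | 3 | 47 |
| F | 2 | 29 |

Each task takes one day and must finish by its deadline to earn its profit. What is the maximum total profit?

130

Sort by profit descending; place each in the latest free slot ≤ its deadline.
Profit order: E=47 C=43 B=40 F=29 D=18 A=14
Assign: E→slot 3, C→slot 2, B→slot 1, F skipped, D skipped, A skipped.
Slots: [1:B] [2:C] [3:E]
Profit = 40 + 43 + 47 = 130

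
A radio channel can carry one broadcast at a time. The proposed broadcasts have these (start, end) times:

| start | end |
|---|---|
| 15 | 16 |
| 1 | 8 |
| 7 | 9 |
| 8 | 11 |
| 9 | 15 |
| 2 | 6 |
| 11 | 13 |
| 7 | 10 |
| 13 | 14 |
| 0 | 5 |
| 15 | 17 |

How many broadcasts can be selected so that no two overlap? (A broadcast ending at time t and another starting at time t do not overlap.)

5

Sorted by end: (0,5)  (2,6)  (1,8)  (7,9)  (7,10)  (8,11)  (11,13)  (13,14)  (9,15)  (15,16)  (15,17)
take (0,5); take (7,9); take (11,13); take (13,14); take (15,16).
Selected 5 broadcasts.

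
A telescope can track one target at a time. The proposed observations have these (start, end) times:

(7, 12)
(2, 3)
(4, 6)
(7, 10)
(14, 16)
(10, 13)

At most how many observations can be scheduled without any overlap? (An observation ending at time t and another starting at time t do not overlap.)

5

Greedy by earliest finish: after sorting by end time, pick each interval compatible with the last pick.
By end time: (2,3), (4,6), (7,10), (7,12), (10,13), (14,16).
Pick (2,3); next start ≥ 3 → (4,6); next start ≥ 6 → (7,10); next start ≥ 10 → (10,13); next start ≥ 13 → (14,16).
Selected 5 observations.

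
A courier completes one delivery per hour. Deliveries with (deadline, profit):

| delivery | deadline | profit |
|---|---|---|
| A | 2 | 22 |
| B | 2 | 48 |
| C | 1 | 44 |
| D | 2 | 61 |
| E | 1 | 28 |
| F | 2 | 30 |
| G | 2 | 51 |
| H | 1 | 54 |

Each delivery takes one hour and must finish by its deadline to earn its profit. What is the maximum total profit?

115

By profit: D(d2,61), H(d1,54), G(d2,51), B(d2,48), C(d1,44), F(d2,30), E(d1,28), A(d2,22)
D→slot 2; H→slot 1; G skipped; B skipped; C skipped; F skipped; E skipped; A skipped.
Profit = 54 + 61 = 115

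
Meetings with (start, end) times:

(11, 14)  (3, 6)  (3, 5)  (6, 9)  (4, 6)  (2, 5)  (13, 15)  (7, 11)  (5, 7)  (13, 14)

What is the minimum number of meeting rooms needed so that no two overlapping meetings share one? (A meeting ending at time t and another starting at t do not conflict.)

Count concurrent intervals with a sweep; the peak is the room count.
Events (time:±→running): 2:+→1 3:+→2 3:+→3 4:+→4 … peak 4.

4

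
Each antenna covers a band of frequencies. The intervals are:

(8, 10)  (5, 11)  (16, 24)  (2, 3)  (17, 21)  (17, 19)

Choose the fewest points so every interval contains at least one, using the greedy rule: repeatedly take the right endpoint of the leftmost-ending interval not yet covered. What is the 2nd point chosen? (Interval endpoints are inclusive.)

Process intervals by earliest right end; each time one isn't hit yet, stab at its right endpoint.
By right end: [2,3]  [8,10]  [5,11]  [17,19]  [17,21]  [16,24]
[2,3] uncovered → point at 3; [8,10] uncovered → point at 10; [17,19] uncovered → point at 19.
Points: 3, 10, 19 (3 total).

10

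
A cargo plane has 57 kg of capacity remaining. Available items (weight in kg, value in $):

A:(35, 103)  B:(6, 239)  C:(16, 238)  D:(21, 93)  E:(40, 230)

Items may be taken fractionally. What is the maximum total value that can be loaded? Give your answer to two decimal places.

678.25

Sort by value per unit weight and fill in that order.
Order: B (239/6=39.83) > C (238/16=14.88) > E (230/40=5.75) > D (93/21=4.43) > A (103/35=2.94)
Fill: take B (6 @ 239) → take C (16 @ 238) → take 35/40 of E → 201.25; 57/57 used.
Total value = 678.25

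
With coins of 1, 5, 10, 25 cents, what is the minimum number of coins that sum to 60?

Greedy: take as many of the largest coin as possible, then repeat with the remainder.
60 = 2×25 + 1×10
Total coins = 2 + 1 = 3

3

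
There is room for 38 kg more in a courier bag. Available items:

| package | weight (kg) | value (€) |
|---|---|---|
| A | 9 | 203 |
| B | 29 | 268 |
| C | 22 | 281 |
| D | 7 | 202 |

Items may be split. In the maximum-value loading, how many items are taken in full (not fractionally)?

Sort by value per unit weight and fill in that order.
Order: D (202/7=28.86) > A (203/9=22.56) > C (281/22=12.77) > B (268/29=9.24)
Fill: take D (7 @ 202) → take A (9 @ 203) → take C (22 @ 281); 38/38 used.
3 item(s) taken whole.

3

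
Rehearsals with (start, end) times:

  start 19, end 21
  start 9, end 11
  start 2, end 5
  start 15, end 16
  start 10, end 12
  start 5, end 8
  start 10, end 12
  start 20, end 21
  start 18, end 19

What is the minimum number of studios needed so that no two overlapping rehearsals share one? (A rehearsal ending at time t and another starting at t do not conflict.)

starts: [2, 5, 9, 10, 10, 15, 18, 19, 20]
ends:   [5, 8, 11, 12, 12, 16, 19, 21, 21]
s2→1 e5→0 s5→1 e8→0 s9→1 s10→2 s10→3  — peak 3.

3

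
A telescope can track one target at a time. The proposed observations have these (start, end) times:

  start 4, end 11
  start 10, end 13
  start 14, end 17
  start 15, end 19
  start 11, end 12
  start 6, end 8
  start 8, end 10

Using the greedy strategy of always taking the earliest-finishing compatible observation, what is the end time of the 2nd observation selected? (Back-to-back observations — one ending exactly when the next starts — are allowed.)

Sorted by end: (6,8)  (8,10)  (4,11)  (11,12)  (10,13)  (14,17)  (15,19)
take (6,8); take (8,10); take (11,12); take (14,17); skip (15,19).
Selected: (6,8) (8,10) (11,12) (14,17)

10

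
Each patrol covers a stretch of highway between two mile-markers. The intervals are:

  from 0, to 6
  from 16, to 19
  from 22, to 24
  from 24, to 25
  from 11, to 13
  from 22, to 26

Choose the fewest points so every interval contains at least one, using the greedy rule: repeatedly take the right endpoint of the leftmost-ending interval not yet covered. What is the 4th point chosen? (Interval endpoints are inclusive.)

Sort by right endpoint; whenever an interval is uncovered, place a point at its right end.
By right end: [0,6]  [11,13]  [16,19]  [22,24]  [24,25]  [22,26]
[0,6] uncovered → point at 6; [11,13] uncovered → point at 13; [16,19] uncovered → point at 19; [22,24] uncovered → point at 24.
Points: 6, 13, 19, 24 (4 total).

24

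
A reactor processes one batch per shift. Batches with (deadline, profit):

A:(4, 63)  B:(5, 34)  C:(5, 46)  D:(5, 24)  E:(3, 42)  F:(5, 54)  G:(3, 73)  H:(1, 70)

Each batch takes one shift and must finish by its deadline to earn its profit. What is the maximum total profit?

306

Take jobs in profit order; each goes to the latest open slot no later than its deadline.
Profit order: G=73 H=70 A=63 F=54 C=46 E=42 B=34 D=24
Assign: G→slot 3, H→slot 1, A→slot 4, F→slot 5, C→slot 2, E skipped, B skipped, D skipped.
Slots: [1:H] [2:C] [3:G] [4:A] [5:F]
Profit = 70 + 46 + 73 + 63 + 54 = 306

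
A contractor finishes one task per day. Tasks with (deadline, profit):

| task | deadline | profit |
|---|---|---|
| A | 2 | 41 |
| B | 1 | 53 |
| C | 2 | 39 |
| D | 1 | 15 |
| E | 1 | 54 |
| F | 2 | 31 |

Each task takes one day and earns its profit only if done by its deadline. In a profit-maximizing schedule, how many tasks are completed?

2

Sort by profit descending; place each in the latest free slot ≤ its deadline.
Profit order: E=54 B=53 A=41 C=39 F=31 D=15
Assign: E→slot 1, B skipped, A→slot 2, C skipped, F skipped, D skipped.
Slots: [1:E] [2:A]
2 of 6 scheduled.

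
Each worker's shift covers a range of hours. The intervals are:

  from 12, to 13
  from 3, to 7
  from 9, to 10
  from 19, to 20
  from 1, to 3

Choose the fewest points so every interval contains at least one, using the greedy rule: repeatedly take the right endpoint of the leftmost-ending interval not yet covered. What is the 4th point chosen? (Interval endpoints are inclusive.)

20

By right end: [1,3]  [3,7]  [9,10]  [12,13]  [19,20]
[1,3] uncovered → point at 3; [9,10] uncovered → point at 10; [12,13] uncovered → point at 13; [19,20] uncovered → point at 20.
Points: 3, 10, 13, 20 (4 total).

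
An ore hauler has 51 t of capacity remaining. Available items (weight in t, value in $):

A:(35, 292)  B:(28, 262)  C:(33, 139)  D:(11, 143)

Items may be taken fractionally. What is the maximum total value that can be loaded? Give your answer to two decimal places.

Greedy by value/weight ratio, highest first.
Ratios (sorted): D 13.00, B 9.36, A 8.34, C 4.21
take D (11 @ 143); take B (28 @ 262); take 12/35 of A → 100.11. Capacity used 51/51.
Total value = 505.11

505.11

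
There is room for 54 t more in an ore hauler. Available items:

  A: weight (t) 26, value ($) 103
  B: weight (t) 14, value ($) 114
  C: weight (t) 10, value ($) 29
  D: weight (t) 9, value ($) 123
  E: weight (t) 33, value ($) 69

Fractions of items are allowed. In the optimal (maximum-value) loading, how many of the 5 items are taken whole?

Ratios (sorted): D 13.67, B 8.14, A 3.96, C 2.90, E 2.09
take D (9 @ 123); take B (14 @ 114); take A (26 @ 103); take 5/10 of C → 14.50. Capacity used 54/54.
3 item(s) taken whole; one partial (take 5/10 of C).

3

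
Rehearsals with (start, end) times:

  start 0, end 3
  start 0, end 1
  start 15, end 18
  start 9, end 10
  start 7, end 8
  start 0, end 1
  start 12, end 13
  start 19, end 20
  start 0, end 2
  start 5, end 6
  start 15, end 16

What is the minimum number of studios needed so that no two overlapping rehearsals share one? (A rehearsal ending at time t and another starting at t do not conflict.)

4

Count concurrent intervals with a sweep; the peak is the room count.
Events (time:±→running): 0:+→1 0:+→2 0:+→3 0:+→4 … peak 4.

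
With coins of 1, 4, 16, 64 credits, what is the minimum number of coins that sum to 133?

Greedy: take as many of the largest coin as possible, then repeat with the remainder.
133 − 2×64→5 − 1×4→1 − 1×1→0
Total coins = 2 + 1 + 1 = 4

4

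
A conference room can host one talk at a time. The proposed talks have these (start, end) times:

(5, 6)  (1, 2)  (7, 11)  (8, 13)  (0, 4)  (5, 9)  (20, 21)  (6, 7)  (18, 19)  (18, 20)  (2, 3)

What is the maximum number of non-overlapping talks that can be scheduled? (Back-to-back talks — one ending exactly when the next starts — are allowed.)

Order by finish time; keep every interval that doesn't clash with the previous kept one.
Sorted by end: (1,2)  (2,3)  (0,4)  (5,6)  (6,7)  (5,9)  (7,11)  (8,13)  (18,19)  (18,20)  (20,21)
take (1,2); take (2,3); skip (0,4); take (5,6); take (6,7); take (7,11); skip (8,13); take (18,19); skip (18,20); take (20,21).
Selected 7 talks.

7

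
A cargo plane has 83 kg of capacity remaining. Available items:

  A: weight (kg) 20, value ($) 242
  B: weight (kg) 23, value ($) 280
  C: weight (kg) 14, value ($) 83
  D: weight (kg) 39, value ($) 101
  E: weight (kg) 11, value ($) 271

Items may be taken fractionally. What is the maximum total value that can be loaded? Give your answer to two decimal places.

Greedy by value/weight ratio, highest first.
Ratios (sorted): E 24.64, B 12.17, A 12.10, C 5.93, D 2.59
take E (11 @ 271); take B (23 @ 280); take A (20 @ 242); take C (14 @ 83); take 15/39 of D → 38.85. Capacity used 83/83.
Total value = 914.85

914.85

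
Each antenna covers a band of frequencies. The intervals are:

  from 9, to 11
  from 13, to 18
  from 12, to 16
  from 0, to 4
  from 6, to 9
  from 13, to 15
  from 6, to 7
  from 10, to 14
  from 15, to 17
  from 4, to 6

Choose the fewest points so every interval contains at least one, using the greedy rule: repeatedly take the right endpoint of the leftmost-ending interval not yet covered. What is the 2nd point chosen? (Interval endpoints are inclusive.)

7

Sorted: [0,4] [4,6] [6,7] [6,9] [9,11] [10,14] [13,15] [12,16] [15,17] [13,18]
{[0,4],[4,6]} hit by 4; {[6,7],[6,9]} hit by 7; {[9,11],[10,14]} hit by 11; {[13,15],[12,16],[15,17],[13,18]} hit by 15.
Points: 4, 7, 11, 15 (4 total).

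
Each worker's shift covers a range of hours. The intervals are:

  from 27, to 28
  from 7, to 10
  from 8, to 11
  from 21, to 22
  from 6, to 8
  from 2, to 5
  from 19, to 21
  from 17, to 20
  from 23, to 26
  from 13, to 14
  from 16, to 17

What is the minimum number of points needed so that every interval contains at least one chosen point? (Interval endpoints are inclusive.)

7

Sorted: [2,5] [6,8] [7,10] [8,11] [13,14] [16,17] [17,20] [19,21] [21,22] [23,26] [27,28]
{[2,5]} hit by 5; {[6,8],[7,10],[8,11]} hit by 8; {[13,14]} hit by 14; {[16,17],[17,20]} hit by 17; {[19,21],[21,22]} hit by 21; {[23,26]} hit by 26; {[27,28]} hit by 28.
Points: 5, 8, 14, 17, 21, 26, 28 (7 total).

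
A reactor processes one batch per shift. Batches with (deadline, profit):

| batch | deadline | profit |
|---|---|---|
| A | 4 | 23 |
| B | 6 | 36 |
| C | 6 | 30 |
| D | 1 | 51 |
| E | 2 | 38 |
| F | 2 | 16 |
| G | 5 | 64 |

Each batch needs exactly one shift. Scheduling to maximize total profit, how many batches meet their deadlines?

By profit: G(d5,64), D(d1,51), E(d2,38), B(d6,36), C(d6,30), A(d4,23), F(d2,16)
G→slot 5; D→slot 1; E→slot 2; B→slot 6; C→slot 4; A→slot 3; F skipped.
6 of 7 scheduled.

6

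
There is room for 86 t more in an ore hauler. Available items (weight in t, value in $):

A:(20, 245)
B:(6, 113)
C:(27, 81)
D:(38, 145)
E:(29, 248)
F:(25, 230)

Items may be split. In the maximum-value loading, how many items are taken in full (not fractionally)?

Greedy by value/weight ratio, highest first.
Order: B (113/6=18.83) > A (245/20=12.25) > F (230/25=9.20) > E (248/29=8.55) > D (145/38=3.82) > C (81/27=3.00)
Fill: take B (6 @ 113) → take A (20 @ 245) → take F (25 @ 230) → take E (29 @ 248) → take 6/38 of D → 22.89; 86/86 used.
4 item(s) taken whole; one partial (take 6/38 of D).

4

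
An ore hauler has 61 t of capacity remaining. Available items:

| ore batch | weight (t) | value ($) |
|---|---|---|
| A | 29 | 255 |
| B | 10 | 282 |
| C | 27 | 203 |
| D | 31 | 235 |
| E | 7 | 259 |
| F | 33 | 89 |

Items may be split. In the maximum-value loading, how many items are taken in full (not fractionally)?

Sort by value per unit weight and fill in that order.
Ratios (sorted): E 37.00, B 28.20, A 8.79, D 7.58, C 7.52, F 2.70
take E (7 @ 259); take B (10 @ 282); take A (29 @ 255); take 15/31 of D → 113.71. Capacity used 61/61.
3 item(s) taken whole; one partial (take 15/31 of D).

3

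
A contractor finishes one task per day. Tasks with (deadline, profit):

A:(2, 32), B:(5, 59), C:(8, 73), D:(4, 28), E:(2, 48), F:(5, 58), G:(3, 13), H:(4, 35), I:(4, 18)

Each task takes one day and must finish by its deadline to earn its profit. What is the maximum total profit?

Sort by profit descending; place each in the latest free slot ≤ its deadline.
Profit order: C=73 B=59 F=58 E=48 H=35 A=32 D=28 I=18 G=13
Assign: C→slot 8, B→slot 5, F→slot 4, E→slot 2, H→slot 3, A→slot 1, D skipped, I skipped, G skipped.
Slots: [1:A] [2:E] [3:H] [4:F] [5:B] [8:C]
Profit = 32 + 48 + 35 + 58 + 59 + 73 = 305

305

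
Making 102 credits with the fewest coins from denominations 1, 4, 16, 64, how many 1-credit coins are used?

Greedy: take as many of the largest coin as possible, then repeat with the remainder.
102 − 1×64→38 − 2×16→6 − 1×4→2 − 2×1→0
Count of 1: 2

2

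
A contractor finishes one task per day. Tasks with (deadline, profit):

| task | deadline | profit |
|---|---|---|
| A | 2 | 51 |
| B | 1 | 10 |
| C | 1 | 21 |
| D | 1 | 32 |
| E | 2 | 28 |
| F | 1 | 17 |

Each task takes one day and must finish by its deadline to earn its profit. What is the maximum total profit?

Sort by profit descending; place each in the latest free slot ≤ its deadline.
Profit order: A=51 D=32 E=28 C=21 F=17 B=10
Assign: A→slot 2, D→slot 1, E skipped, C skipped, F skipped, B skipped.
Slots: [1:D] [2:A]
Profit = 32 + 51 = 83

83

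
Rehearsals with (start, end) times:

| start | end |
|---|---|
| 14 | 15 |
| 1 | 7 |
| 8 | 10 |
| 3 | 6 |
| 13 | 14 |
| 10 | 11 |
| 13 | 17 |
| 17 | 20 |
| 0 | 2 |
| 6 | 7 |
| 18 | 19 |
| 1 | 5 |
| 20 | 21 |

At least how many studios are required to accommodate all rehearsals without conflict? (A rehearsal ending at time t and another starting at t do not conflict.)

The answer is the maximum number of intervals overlapping at any instant.
starts: [0, 1, 1, 3, 6, 8, 10, 13, 13, 14, 17, 18, 20]
ends:   [2, 5, 6, 7, 7, 10, 11, 14, 15, 17, 19, 20, 21]
s0→1 s1→2 s1→3  — peak 3.

3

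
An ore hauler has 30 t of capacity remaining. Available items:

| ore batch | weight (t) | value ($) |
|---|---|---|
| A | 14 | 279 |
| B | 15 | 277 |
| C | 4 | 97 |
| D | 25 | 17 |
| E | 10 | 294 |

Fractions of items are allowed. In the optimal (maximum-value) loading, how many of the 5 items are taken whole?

3

Sort by value per unit weight and fill in that order.
Order: E (294/10=29.40) > C (97/4=24.25) > A (279/14=19.93) > B (277/15=18.47) > D (17/25=0.68)
Fill: take E (10 @ 294) → take C (4 @ 97) → take A (14 @ 279) → take 2/15 of B → 36.93; 30/30 used.
3 item(s) taken whole; one partial (take 2/15 of B).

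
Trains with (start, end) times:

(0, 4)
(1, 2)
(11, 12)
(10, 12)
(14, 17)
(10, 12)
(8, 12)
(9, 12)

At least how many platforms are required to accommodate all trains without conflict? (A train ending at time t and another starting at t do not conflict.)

Count concurrent intervals with a sweep; the peak is the room count.
Events (time:±→running): 0:+→1 1:+→2 2:-→1 4:-→0 8:+→1 9:+→2 10:+→3 10:+→4 11:+→5 … peak 5.

5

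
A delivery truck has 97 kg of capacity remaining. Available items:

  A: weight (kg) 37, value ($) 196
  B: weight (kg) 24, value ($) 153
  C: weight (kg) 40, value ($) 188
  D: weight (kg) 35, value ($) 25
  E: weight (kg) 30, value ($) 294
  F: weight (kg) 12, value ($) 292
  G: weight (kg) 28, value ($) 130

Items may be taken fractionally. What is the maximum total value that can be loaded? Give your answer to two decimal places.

Order: F (292/12=24.33) > E (294/30=9.80) > B (153/24=6.38) > A (196/37=5.30) > C (188/40=4.70) > G (130/28=4.64) > D (25/35=0.71)
Fill: take F (12 @ 292) → take E (30 @ 294) → take B (24 @ 153) → take 31/37 of A → 164.22; 97/97 used.
Total value = 903.22

903.22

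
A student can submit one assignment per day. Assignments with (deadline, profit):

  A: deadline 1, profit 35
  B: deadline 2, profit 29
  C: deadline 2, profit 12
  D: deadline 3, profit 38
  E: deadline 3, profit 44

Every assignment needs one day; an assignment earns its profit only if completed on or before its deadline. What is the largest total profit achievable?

117

Sort by profit descending; place each in the latest free slot ≤ its deadline.
Profit order: E=44 D=38 A=35 B=29 C=12
Assign: E→slot 3, D→slot 2, A→slot 1, B skipped, C skipped.
Slots: [1:A] [2:D] [3:E]
Profit = 35 + 38 + 44 = 117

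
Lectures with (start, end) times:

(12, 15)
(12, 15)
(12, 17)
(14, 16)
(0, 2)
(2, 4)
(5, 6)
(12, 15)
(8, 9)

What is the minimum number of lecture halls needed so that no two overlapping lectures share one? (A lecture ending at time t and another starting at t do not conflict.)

5

starts: [0, 2, 5, 8, 12, 12, 12, 12, 14]
ends:   [2, 4, 6, 9, 15, 15, 15, 16, 17]
s0→1 e2→0 s2→1 e4→0 s5→1 e6→0 s8→1 e9→0 s12→1 s12→2 s12→3 s12→4 s14→5  — peak 5.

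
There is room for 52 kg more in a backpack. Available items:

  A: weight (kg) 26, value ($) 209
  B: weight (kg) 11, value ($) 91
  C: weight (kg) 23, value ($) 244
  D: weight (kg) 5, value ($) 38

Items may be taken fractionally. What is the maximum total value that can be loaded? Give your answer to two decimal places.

479.69

Ratios (sorted): C 10.61, B 8.27, A 8.04, D 7.60
take C (23 @ 244); take B (11 @ 91); take 18/26 of A → 144.69. Capacity used 52/52.
Total value = 479.69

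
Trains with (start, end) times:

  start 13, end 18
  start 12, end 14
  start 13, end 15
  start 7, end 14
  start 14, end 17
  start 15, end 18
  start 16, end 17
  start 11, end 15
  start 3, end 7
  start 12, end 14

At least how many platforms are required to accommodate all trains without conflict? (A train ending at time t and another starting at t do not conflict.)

6

Events (time:±→running): 3:+→1 7:-→0 7:+→1 11:+→2 12:+→3 12:+→4 13:+→5 13:+→6 … peak 6.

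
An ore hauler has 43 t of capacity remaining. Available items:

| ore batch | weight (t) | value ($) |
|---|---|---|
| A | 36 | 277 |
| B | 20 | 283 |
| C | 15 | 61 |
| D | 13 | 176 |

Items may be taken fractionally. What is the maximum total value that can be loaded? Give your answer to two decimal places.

Sort by value per unit weight and fill in that order.
Order: B (283/20=14.15) > D (176/13=13.54) > A (277/36=7.69) > C (61/15=4.07)
Fill: take B (20 @ 283) → take D (13 @ 176) → take 10/36 of A → 76.94; 43/43 used.
Total value = 535.94

535.94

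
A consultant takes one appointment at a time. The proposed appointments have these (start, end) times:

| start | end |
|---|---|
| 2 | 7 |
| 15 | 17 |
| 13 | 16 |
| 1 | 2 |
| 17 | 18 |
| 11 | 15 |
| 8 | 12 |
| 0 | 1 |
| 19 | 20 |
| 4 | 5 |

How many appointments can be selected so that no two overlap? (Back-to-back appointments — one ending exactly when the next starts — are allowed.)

Order by finish time; keep every interval that doesn't clash with the previous kept one.
By end time: (0,1), (1,2), (4,5), (2,7), (8,12), (11,15), (13,16), (15,17), (17,18), (19,20).
Pick (0,1); next start ≥ 1 → (1,2); next start ≥ 2 → (4,5); next start ≥ 5 → (8,12); next start ≥ 12 → (13,16); next start ≥ 16 → (17,18); next start ≥ 18 → (19,20).
Selected 7 appointments.

7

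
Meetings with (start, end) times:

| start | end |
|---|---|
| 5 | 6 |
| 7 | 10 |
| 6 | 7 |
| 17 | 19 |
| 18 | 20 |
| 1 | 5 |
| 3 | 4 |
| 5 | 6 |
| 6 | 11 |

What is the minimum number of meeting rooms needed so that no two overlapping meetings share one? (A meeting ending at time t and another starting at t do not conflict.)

Count concurrent intervals with a sweep; the peak is the room count.
starts: [1, 3, 5, 5, 6, 6, 7, 17, 18]
ends:   [4, 5, 6, 6, 7, 10, 11, 19, 20]
s1→1 s3→2  — peak 2.

2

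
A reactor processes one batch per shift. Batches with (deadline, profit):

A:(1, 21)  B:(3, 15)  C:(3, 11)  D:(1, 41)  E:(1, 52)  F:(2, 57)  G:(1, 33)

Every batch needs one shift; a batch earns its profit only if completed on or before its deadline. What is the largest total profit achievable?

124

Take jobs in profit order; each goes to the latest open slot no later than its deadline.
By profit: F(d2,57), E(d1,52), D(d1,41), G(d1,33), A(d1,21), B(d3,15), C(d3,11)
F→slot 2; E→slot 1; D skipped; G skipped; A skipped; B→slot 3; C skipped.
Profit = 52 + 57 + 15 = 124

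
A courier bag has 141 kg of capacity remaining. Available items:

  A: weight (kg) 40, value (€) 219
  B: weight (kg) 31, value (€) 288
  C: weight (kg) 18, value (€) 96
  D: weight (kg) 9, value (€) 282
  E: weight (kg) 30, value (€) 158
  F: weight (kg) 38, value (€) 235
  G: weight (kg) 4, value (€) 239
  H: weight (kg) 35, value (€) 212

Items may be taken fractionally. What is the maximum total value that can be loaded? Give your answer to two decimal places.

Sort by value per unit weight and fill in that order.
Order: G (239/4=59.75) > D (282/9=31.33) > B (288/31=9.29) > F (235/38=6.18) > H (212/35=6.06) > A (219/40=5.47) > C (96/18=5.33) > E (158/30=5.27)
Fill: take G (4 @ 239) → take D (9 @ 282) → take B (31 @ 288) → take F (38 @ 235) → take H (35 @ 212) → take 24/40 of A → 131.40; 141/141 used.
Total value = 1387.40

1387.40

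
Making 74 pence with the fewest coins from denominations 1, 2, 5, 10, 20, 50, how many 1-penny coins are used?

74 = 1×50 + 1×20 + 2×2
Count of 1: 0

0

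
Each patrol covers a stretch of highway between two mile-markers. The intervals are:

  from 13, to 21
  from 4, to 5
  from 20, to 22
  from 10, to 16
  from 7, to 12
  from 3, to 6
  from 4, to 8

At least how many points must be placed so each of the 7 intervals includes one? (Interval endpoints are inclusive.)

3

Sorted: [4,5] [3,6] [4,8] [7,12] [10,16] [13,21] [20,22]
{[4,5],[3,6],[4,8]} hit by 5; {[7,12],[10,16]} hit by 12; {[13,21],[20,22]} hit by 21.
Points: 5, 12, 21 (3 total).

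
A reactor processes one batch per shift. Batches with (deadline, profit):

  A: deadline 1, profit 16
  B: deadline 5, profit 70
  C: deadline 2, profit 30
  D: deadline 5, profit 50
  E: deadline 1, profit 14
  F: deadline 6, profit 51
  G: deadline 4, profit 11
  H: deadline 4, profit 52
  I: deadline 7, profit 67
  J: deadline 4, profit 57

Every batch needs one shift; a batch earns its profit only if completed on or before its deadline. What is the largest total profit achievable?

377

By profit: B(d5,70), I(d7,67), J(d4,57), H(d4,52), F(d6,51), D(d5,50), C(d2,30), A(d1,16), E(d1,14), G(d4,11)
B→slot 5; I→slot 7; J→slot 4; H→slot 3; F→slot 6; D→slot 2; C→slot 1; A skipped; E skipped; G skipped.
Profit = 30 + 50 + 52 + 57 + 70 + 51 + 67 = 377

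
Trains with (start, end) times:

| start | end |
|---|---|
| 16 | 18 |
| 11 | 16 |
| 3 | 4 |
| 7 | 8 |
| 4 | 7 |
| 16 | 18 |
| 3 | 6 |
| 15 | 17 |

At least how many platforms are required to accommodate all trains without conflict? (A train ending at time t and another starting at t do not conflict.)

3

Count concurrent intervals with a sweep; the peak is the room count.
starts: [3, 3, 4, 7, 11, 15, 16, 16]
ends:   [4, 6, 7, 8, 16, 17, 18, 18]
s3→1 s3→2 e4→1 s4→2 e6→1 e7→0 s7→1 e8→0 s11→1 s15→2 e16→1 s16→2 s16→3  — peak 3.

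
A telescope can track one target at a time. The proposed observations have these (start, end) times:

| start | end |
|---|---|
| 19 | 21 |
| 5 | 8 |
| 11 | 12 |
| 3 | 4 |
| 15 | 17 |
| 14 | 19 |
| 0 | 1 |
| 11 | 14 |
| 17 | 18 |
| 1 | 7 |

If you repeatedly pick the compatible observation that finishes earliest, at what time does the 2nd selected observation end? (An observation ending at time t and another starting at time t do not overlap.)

By end time: (0,1), (3,4), (1,7), (5,8), (11,12), (11,14), (15,17), (17,18), (14,19), (19,21).
Pick (0,1); next start ≥ 1 → (3,4); next start ≥ 4 → (5,8); next start ≥ 8 → (11,12); next start ≥ 12 → (15,17); next start ≥ 17 → (17,18); next start ≥ 18 → (19,21).
Selected: (0,1) (3,4) (5,8) (11,12) (15,17) (17,18) (19,21)

4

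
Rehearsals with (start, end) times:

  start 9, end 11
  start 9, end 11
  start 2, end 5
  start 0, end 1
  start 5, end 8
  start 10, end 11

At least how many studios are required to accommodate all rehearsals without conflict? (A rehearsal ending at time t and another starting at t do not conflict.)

starts: [0, 2, 5, 9, 9, 10]
ends:   [1, 5, 8, 11, 11, 11]
s0→1 e1→0 s2→1 e5→0 s5→1 e8→0 s9→1 s9→2 s10→3  — peak 3.

3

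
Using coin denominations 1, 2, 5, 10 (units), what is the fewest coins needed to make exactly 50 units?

5

Use the largest denomination that fits, subtract, and repeat.
50 = 5×10
Total coins = 5 = 5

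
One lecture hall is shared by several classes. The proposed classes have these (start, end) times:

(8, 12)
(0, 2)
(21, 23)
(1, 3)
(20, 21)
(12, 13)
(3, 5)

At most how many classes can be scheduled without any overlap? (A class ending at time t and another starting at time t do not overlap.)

6

By end time: (0,2), (1,3), (3,5), (8,12), (12,13), (20,21), (21,23).
Pick (0,2); next start ≥ 2 → (3,5); next start ≥ 5 → (8,12); next start ≥ 12 → (12,13); next start ≥ 13 → (20,21); next start ≥ 21 → (21,23).
Selected 6 classes.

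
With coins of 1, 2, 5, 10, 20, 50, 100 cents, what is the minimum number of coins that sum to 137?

Use the largest denomination that fits, subtract, and repeat.
137 − 1×100→37 − 1×20→17 − 1×10→7 − 1×5→2 − 1×2→0
Total coins = 1 + 1 + 1 + 1 + 1 = 5

5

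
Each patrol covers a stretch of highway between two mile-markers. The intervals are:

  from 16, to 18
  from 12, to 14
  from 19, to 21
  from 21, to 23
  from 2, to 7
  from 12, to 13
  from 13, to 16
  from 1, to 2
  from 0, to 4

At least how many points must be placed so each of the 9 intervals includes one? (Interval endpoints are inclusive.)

By right end: [1,2]  [0,4]  [2,7]  [12,13]  [12,14]  [13,16]  [16,18]  [19,21]  [21,23]
[1,2] uncovered → point at 2; [12,13] uncovered → point at 13; [16,18] uncovered → point at 18; [19,21] uncovered → point at 21.
Points: 2, 13, 18, 21 (4 total).

4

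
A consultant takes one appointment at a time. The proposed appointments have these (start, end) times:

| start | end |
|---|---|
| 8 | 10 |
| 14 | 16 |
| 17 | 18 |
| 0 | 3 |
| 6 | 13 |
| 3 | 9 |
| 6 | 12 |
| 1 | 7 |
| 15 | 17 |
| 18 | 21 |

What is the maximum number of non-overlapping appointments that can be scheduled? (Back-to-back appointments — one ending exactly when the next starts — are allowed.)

Sorted by end: (0,3)  (1,7)  (3,9)  (8,10)  (6,12)  (6,13)  (14,16)  (15,17)  (17,18)  (18,21)
take (0,3); take (3,9); take (14,16); skip (15,17); take (17,18); take (18,21).
Selected 5 appointments.

5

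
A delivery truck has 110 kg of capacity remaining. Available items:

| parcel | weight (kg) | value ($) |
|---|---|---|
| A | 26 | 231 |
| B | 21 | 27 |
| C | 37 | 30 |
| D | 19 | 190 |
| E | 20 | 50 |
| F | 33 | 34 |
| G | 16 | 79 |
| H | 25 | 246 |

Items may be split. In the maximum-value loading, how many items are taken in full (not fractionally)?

5

Sort by value per unit weight and fill in that order.
Order: D (190/19=10.00) > H (246/25=9.84) > A (231/26=8.88) > G (79/16=4.94) > E (50/20=2.50) > B (27/21=1.29) > F (34/33=1.03) > C (30/37=0.81)
Fill: take D (19 @ 190) → take H (25 @ 246) → take A (26 @ 231) → take G (16 @ 79) → take E (20 @ 50) → take 4/21 of B → 5.14; 110/110 used.
5 item(s) taken whole; one partial (take 4/21 of B).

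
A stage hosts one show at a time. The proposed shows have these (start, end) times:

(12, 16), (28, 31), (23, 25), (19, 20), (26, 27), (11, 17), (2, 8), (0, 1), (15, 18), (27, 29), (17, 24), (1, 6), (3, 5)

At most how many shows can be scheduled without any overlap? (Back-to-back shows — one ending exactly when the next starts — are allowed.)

Sorted by end: (0,1)  (3,5)  (1,6)  (2,8)  (12,16)  (11,17)  (15,18)  (19,20)  (17,24)  (23,25)  (26,27)  (27,29)  (28,31)
take (0,1); take (3,5); skip (2,8); take (12,16); take (19,20); take (23,25); take (26,27); take (27,29).
Selected 7 shows.

7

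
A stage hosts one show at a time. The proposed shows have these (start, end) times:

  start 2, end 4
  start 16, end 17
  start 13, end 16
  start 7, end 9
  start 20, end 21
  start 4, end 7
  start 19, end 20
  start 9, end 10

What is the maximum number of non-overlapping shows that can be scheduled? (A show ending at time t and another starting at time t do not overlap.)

8

Greedy by earliest finish: after sorting by end time, pick each interval compatible with the last pick.
By end time: (2,4), (4,7), (7,9), (9,10), (13,16), (16,17), (19,20), (20,21).
Pick (2,4); next start ≥ 4 → (4,7); next start ≥ 7 → (7,9); next start ≥ 9 → (9,10); next start ≥ 10 → (13,16); next start ≥ 16 → (16,17); next start ≥ 17 → (19,20); next start ≥ 20 → (20,21).
Selected 8 shows.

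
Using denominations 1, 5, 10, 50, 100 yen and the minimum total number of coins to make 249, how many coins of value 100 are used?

249 = 2×100 + 4×10 + 1×5 + 4×1
Count of 100: 2

2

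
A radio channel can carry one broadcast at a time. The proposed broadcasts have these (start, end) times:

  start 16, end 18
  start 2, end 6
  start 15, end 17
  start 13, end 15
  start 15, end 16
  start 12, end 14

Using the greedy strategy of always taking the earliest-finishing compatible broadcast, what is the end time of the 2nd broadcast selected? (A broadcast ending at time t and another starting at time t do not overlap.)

14

By end time: (2,6), (12,14), (13,15), (15,16), (15,17), (16,18).
Pick (2,6); next start ≥ 6 → (12,14); next start ≥ 14 → (15,16); next start ≥ 16 → (16,18).
Selected: (2,6) (12,14) (15,16) (16,18)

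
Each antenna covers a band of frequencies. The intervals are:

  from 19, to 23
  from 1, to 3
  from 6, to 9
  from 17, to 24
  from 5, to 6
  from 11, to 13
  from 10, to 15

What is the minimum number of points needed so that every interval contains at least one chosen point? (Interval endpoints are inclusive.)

4

Process intervals by earliest right end; each time one isn't hit yet, stab at its right endpoint.
By right end: [1,3]  [5,6]  [6,9]  [11,13]  [10,15]  [19,23]  [17,24]
[1,3] uncovered → point at 3; [5,6] uncovered → point at 6; [11,13] uncovered → point at 13; [19,23] uncovered → point at 23.
Points: 3, 6, 13, 23 (4 total).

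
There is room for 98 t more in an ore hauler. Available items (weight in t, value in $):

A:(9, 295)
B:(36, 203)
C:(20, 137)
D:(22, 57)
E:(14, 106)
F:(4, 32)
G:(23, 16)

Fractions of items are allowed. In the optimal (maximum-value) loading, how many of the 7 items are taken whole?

Sort by value per unit weight and fill in that order.
Order: A (295/9=32.78) > F (32/4=8.00) > E (106/14=7.57) > C (137/20=6.85) > B (203/36=5.64) > D (57/22=2.59) > G (16/23=0.70)
Fill: take A (9 @ 295) → take F (4 @ 32) → take E (14 @ 106) → take C (20 @ 137) → take B (36 @ 203) → take 15/22 of D → 38.86; 98/98 used.
5 item(s) taken whole; one partial (take 15/22 of D).

5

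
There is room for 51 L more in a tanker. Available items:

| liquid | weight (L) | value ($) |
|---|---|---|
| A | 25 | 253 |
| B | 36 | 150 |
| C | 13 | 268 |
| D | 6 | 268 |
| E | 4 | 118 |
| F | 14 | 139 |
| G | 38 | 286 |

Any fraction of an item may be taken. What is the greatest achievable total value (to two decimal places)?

936.79

Sort by value per unit weight and fill in that order.
Ratios (sorted): D 44.67, E 29.50, C 20.62, A 10.12, F 9.93, G 7.53, B 4.17
take D (6 @ 268); take E (4 @ 118); take C (13 @ 268); take A (25 @ 253); take 3/14 of F → 29.79. Capacity used 51/51.
Total value = 936.79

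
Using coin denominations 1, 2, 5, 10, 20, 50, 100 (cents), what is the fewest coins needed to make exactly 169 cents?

Use the largest denomination that fits, subtract, and repeat.
169 − 1×100→69 − 1×50→19 − 1×10→9 − 1×5→4 − 2×2→0
Total coins = 1 + 1 + 1 + 1 + 2 = 6

6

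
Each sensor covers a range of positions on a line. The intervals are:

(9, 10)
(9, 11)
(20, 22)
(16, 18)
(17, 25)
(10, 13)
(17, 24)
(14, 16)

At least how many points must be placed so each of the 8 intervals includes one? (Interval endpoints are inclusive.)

By right end: [9,10]  [9,11]  [10,13]  [14,16]  [16,18]  [20,22]  [17,24]  [17,25]
[9,10] uncovered → point at 10; [14,16] uncovered → point at 16; [20,22] uncovered → point at 22.
Points: 10, 16, 22 (3 total).

3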